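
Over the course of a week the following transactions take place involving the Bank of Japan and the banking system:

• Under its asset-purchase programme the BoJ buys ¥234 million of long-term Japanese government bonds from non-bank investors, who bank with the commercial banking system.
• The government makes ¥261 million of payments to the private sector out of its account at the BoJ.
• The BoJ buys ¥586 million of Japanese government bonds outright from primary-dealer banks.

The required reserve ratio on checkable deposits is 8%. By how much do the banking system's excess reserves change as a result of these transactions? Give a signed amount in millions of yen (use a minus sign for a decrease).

+¥1041.4 million

Asset purchase (from non-banks) ¥234 million: reserves +¥234M, deposits +¥234M.
Government spending ¥261 million: reserves +¥261M, deposits +¥261M.
OMO purchase (from banks) ¥586 million: reserves +¥586M, deposits 0.
Totals: Δreserves = +¥1081M, Δdeposits = +¥495M.
Δrequired reserves = 8% × +¥495M = +¥39.6M.
Δexcess reserves = Δreserves − Δrequired = +¥1081M − (+¥39.6M) = +¥1041.4 million.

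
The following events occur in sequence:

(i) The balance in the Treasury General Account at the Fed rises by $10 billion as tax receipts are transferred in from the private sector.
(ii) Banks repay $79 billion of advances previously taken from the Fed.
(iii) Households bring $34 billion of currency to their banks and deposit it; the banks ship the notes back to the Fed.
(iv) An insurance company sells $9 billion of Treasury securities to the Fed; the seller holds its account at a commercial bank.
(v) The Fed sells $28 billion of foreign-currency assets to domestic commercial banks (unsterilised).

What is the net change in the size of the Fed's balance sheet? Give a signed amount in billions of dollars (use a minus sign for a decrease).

-$98 billion

Government account inflow $10 billion: only the composition of liabilities changes → 0.
Discount-window repayment $79 billion: a Fed asset is shed → −$79B.
Currency deposit $34 billion: only the composition of liabilities changes → 0.
Asset purchase (from non-banks) $9 billion: a Fed asset is acquired → +$9B.
FX sale $28 billion: a Fed asset is shed → −$28B.
Net: 0 − 79 + 0 + 9 − 28 = -$98 billion.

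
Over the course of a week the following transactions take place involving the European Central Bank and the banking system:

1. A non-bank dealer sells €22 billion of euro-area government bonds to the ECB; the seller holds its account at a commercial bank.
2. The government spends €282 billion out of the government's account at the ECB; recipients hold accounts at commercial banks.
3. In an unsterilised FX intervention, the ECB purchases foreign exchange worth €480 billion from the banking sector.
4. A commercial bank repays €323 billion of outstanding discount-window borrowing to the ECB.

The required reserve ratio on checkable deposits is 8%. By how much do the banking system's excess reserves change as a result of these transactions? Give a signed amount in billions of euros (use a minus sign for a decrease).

+€436.68 billion

Asset purchase (from non-banks) €22 billion: reserves +€22B, deposits +€22B.
Government spending €282 billion: reserves +€282B, deposits +€282B.
FX purchase €480 billion: reserves +€480B, deposits 0.
Discount-window repayment €323 billion: reserves −€323B, deposits 0.
Totals: Δreserves = +€461B, Δdeposits = +€304B.
Δrequired reserves = 8% × +€304B = +€24.32B.
Δexcess reserves = Δreserves − Δrequired = +€461B − (+€24.32B) = +€436.68 billion.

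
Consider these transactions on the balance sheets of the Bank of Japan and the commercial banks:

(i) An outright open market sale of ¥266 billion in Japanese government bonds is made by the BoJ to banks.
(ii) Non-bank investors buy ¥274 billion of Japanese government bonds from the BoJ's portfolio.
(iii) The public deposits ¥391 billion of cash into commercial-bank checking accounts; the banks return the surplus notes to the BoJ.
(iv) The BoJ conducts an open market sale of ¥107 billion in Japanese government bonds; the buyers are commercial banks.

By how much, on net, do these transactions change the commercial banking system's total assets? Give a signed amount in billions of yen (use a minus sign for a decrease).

BoJ balance sheet:
  Assets:      Securities −¥647B
  Liabilities: Bank reserves −¥256B, Currency in circulation −¥391B
Commercial banking system:
  Assets:      Reserves at CB −¥256B, Securities +¥373B
  Liabilities: Checkable deposits +¥117B
Change in total bank assets = +¥117 billion.

+¥117 billion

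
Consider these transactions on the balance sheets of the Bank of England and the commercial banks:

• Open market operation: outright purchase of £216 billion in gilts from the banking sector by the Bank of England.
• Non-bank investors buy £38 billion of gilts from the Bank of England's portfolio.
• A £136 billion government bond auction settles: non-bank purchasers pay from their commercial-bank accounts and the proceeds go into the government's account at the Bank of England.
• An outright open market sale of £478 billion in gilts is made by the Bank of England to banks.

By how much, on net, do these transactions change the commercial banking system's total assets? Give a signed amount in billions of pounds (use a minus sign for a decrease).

-£174 billion

Bank of England balance sheet:
  Assets:      Securities −£300B
  Liabilities: Bank reserves −£436B, Government deposits +£136B
Commercial banking system:
  Assets:      Reserves at CB −£436B, Securities +£262B
  Liabilities: Checkable deposits −£174B
Change in total bank assets = -£174 billion.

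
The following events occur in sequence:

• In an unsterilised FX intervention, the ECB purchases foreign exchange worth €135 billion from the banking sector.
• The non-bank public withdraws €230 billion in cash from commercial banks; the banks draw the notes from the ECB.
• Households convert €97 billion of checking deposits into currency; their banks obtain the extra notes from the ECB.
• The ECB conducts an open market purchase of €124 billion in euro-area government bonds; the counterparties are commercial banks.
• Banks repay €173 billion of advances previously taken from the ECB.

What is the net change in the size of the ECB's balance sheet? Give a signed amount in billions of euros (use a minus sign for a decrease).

ECB balance sheet:
  Assets:      Securities +€124B, Loans to banks −€173B, Foreign assets +€135B
  Liabilities: Bank reserves −€241B, Currency in circulation +€327B
Change in total ECB assets = +€86 billion.

+€86 billion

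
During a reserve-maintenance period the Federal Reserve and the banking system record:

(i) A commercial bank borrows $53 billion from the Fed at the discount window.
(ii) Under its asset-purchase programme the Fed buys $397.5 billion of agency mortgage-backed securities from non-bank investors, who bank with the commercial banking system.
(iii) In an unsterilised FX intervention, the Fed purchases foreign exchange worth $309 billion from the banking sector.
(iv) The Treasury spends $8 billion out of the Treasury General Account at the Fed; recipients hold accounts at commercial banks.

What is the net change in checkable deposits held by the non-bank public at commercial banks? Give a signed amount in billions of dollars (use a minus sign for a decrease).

+$405.5 billion

Discount-window loan $53 billion: the counterparty is a bank, so public deposits are unchanged → 0.
Asset purchase (from non-banks) $397.5 billion: non-bank counterparties' bank balances rise → +$397.5B.
FX purchase $309 billion: the counterparty is a bank, so public deposits are unchanged → 0.
Government spending $8 billion: non-bank counterparties' bank balances rise → +$8B.
Net: 0 + 397.5 + 0 + 8 = +$405.5 billion.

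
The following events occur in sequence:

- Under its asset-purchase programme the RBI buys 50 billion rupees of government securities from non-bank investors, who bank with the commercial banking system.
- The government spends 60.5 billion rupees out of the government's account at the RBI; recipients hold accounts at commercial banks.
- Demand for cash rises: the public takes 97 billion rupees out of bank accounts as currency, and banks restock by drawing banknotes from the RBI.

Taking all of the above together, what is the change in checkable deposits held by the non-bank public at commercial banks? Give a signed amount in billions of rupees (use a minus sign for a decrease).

+13.5 billion

Asset purchase (from non-banks) 50 billion rupees: non-bank counterparties' bank balances rise → +50B.
Government spending 60.5 billion rupees: non-bank counterparties' bank balances rise → +60.5B.
Currency withdrawal 97 billion rupees: non-bank counterparties' bank balances fall → −97B.
Net: 50 + 60.5 − 97 = +13.5 billion.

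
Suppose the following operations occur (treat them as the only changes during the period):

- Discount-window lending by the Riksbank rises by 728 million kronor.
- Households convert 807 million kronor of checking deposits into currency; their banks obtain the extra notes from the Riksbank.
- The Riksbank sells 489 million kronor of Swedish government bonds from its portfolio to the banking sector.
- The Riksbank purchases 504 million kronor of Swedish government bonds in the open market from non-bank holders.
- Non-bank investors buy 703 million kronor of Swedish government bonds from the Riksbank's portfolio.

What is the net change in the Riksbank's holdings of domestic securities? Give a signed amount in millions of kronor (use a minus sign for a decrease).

Riksbank balance sheet:
  Assets:      Securities −688M, Loans to banks +728M
  Liabilities: Bank reserves −767M, Currency in circulation +807M
So the change in the Riksbank's holdings of domestic securities is -688 million.

-688 million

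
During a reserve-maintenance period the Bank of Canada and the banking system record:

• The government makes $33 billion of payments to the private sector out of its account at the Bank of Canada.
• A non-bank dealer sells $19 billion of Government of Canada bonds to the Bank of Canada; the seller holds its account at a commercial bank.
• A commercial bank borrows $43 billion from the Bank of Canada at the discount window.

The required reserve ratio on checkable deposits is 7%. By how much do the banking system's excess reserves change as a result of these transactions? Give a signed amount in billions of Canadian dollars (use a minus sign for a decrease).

+$91.36 billion

Government spending $33 billion: reserves +$33B, deposits +$33B.
Asset purchase (from non-banks) $19 billion: reserves +$19B, deposits +$19B.
Discount-window loan $43 billion: reserves +$43B, deposits 0.
Totals: Δreserves = +$95B, Δdeposits = +$52B.
Δrequired reserves = 7% × +$52B = +$3.64B.
Δexcess reserves = Δreserves − Δrequired = +$95B − (+$3.64B) = +$91.36 billion.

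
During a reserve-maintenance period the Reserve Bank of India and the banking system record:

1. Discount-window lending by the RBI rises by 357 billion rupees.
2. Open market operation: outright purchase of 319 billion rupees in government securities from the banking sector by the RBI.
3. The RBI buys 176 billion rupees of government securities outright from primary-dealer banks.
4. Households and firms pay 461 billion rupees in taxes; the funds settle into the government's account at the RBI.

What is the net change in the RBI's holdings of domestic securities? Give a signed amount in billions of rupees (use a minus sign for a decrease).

+495 billion

Discount-window loan 357 billion rupees: the RBI's securities portfolio is untouched → 0.
OMO purchase (from banks) 319 billion rupees: securities added to the RBI's portfolio → +319B.
OMO purchase (from banks) 176 billion rupees: securities added to the RBI's portfolio → +176B.
Government account inflow 461 billion rupees: the RBI's securities portfolio is untouched → 0.
Net: 0 + 319 + 176 + 0 = +495 billion.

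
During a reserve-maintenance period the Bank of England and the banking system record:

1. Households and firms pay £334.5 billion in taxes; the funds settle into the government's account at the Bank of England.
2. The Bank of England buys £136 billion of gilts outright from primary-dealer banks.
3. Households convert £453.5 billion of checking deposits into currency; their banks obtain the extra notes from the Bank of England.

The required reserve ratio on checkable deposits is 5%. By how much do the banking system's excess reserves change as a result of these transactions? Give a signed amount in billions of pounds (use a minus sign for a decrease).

-£612.6 billion

Government account inflow £334.5 billion: reserves −£334.5B, deposits −£334.5B.
OMO purchase (from banks) £136 billion: reserves +£136B, deposits 0.
Currency withdrawal £453.5 billion: reserves −£453.5B, deposits −£453.5B.
Totals: Δreserves = −£652B, Δdeposits = −£788B.
Δrequired reserves = 5% × −£788B = −£39.4B.
Δexcess reserves = Δreserves − Δrequired = −£652B − (−£39.4B) = -£612.6 billion.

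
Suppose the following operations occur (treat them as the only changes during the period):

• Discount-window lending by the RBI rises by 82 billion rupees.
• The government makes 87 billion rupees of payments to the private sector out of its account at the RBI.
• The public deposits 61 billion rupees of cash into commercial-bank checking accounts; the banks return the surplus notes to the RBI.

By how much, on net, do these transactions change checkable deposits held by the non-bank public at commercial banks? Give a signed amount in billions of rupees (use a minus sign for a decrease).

Discount-window loan 82 billion rupees: the counterparty is a bank, so public deposits are unchanged → 0.
Government spending 87 billion rupees: non-bank counterparties' bank balances rise → +87B.
Currency deposit 61 billion rupees: non-bank counterparties' bank balances rise → +61B.
Net: 0 + 87 + 61 = +148 billion.

+148 billion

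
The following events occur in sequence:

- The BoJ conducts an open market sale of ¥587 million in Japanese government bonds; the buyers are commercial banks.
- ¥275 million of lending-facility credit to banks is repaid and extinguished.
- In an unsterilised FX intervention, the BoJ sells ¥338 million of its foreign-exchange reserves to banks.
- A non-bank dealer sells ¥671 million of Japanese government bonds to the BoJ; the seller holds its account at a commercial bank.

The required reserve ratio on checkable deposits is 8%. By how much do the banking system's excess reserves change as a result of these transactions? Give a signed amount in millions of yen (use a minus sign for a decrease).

-¥582.68 million

OMO sale (to banks) ¥587 million: reserves −¥587M, deposits 0.
Discount-window repayment ¥275 million: reserves −¥275M, deposits 0.
FX sale ¥338 million: reserves −¥338M, deposits 0.
Asset purchase (from non-banks) ¥671 million: reserves +¥671M, deposits +¥671M.
Totals: Δreserves = −¥529M, Δdeposits = +¥671M.
Δrequired reserves = 8% × +¥671M = +¥53.68M.
Δexcess reserves = Δreserves − Δrequired = −¥529M − (+¥53.68M) = -¥582.68 million.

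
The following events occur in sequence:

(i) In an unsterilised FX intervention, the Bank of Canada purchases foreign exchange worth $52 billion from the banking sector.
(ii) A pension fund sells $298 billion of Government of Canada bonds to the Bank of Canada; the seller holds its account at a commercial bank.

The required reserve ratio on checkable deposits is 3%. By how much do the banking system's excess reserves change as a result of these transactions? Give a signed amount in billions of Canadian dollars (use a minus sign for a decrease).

+$341.06 billion

FX purchase $52 billion: reserves +$52B, deposits 0.
Asset purchase (from non-banks) $298 billion: reserves +$298B, deposits +$298B.
Totals: Δreserves = +$350B, Δdeposits = +$298B.
Δrequired reserves = 3% × +$298B = +$8.94B.
Δexcess reserves = Δreserves − Δrequired = +$350B − (+$8.94B) = +$341.06 billion.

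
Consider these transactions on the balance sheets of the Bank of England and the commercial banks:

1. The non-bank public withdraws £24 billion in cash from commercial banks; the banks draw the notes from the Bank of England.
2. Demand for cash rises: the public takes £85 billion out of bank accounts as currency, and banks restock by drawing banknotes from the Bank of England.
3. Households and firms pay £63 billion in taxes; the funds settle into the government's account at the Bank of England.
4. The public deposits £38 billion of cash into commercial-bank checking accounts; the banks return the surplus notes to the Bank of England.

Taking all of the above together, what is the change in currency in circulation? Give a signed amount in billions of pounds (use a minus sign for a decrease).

+£71 billion

Bank of England balance sheet:
  Assets:      no change
  Liabilities: Bank reserves −£134B, Currency in circulation +£71B, Government deposits +£63B
So the change in currency in circulation is +£71 billion.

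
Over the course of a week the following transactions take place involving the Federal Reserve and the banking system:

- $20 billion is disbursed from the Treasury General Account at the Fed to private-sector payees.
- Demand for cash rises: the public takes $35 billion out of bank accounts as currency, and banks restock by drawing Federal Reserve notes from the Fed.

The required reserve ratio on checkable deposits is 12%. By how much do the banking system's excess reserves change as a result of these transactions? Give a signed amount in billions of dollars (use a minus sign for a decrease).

Government spending $20 billion: reserves +$20B, deposits +$20B.
Currency withdrawal $35 billion: reserves −$35B, deposits −$35B.
Totals: Δreserves = −$15B, Δdeposits = −$15B.
Δrequired reserves = 12% × −$15B = −$1.8B.
Δexcess reserves = Δreserves − Δrequired = −$15B − (−$1.8B) = -$13.2 billion.

-$13.2 billion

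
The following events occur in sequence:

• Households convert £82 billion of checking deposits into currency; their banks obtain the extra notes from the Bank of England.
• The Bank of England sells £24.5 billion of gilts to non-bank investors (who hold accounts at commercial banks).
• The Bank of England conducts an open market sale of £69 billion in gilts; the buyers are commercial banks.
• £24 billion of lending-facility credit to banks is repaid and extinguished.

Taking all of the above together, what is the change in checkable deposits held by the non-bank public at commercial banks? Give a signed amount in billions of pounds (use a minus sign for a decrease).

-£106.5 billion

Currency withdrawal £82 billion: non-bank counterparties' bank balances fall → −£82B.
Asset sale (to non-banks) £24.5 billion: non-bank counterparties' bank balances fall → −£24.5B.
OMO sale (to banks) £69 billion: the counterparty is a bank, so public deposits are unchanged → 0.
Discount-window repayment £24 billion: the counterparty is a bank, so public deposits are unchanged → 0.
Net: −82 − 24.5 + 0 + 0 = -£106.5 billion.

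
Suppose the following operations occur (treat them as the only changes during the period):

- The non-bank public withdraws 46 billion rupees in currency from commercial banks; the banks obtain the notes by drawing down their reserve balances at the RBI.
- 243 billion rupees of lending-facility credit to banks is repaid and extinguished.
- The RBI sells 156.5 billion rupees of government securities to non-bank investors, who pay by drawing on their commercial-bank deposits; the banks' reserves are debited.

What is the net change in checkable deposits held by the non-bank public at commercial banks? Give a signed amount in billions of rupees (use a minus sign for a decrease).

-202.5 billion

RBI balance sheet:
  Assets:      Securities −156.5B, Loans to banks −243B
  Liabilities: Bank reserves −445.5B, Currency in circulation +46B
Commercial banking system:
  Assets:      Reserves at CB −445.5B
  Liabilities: Checkable deposits −202.5B, Borrowings from CB −243B
So the change in checkable deposits held by the non-bank public at commercial banks is -202.5 billion.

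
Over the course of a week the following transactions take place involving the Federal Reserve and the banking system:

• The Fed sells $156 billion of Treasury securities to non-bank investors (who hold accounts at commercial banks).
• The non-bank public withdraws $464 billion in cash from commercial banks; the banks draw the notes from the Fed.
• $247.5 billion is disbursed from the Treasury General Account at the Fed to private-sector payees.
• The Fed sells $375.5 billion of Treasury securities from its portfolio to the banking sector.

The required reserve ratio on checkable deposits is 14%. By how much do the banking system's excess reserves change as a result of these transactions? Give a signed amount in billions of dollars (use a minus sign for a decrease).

Asset sale (to non-banks) $156 billion: reserves −$156B, deposits −$156B.
Currency withdrawal $464 billion: reserves −$464B, deposits −$464B.
Government spending $247.5 billion: reserves +$247.5B, deposits +$247.5B.
OMO sale (to banks) $375.5 billion: reserves −$375.5B, deposits 0.
Totals: Δreserves = −$748B, Δdeposits = −$372.5B.
Δrequired reserves = 14% × −$372.5B = −$52.15B.
Δexcess reserves = Δreserves − Δrequired = −$748B − (−$52.15B) = -$695.85 billion.

-$695.85 billion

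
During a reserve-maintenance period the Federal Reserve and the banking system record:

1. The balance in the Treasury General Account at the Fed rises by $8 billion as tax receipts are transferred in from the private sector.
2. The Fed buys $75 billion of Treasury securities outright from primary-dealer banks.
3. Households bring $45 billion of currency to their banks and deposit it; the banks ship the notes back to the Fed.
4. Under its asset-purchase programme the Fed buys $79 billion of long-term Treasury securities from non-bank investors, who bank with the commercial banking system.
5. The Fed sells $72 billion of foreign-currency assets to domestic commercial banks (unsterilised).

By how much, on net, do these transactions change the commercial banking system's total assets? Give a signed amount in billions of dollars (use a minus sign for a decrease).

Government account inflow $8 billion: bank balance sheets shrink → −$8B.
OMO purchase (from banks) $75 billion: just an asset swap on bank balance sheets → 0.
Currency deposit $45 billion: bank balance sheets expand → +$45B.
Asset purchase (from non-banks) $79 billion: bank balance sheets expand → +$79B.
FX sale $72 billion: just an asset swap on bank balance sheets → 0.
Net: −8 + 0 + 45 + 79 + 0 = +$116 billion.

+$116 billion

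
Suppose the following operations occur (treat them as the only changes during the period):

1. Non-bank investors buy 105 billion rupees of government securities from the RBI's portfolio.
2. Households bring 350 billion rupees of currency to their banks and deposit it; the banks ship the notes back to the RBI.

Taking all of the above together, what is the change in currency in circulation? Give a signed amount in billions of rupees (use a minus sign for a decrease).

-350 billion

RBI balance sheet:
  Assets:      Securities −105B
  Liabilities: Bank reserves +245B, Currency in circulation −350B
Commercial banking system:
  Assets:      Reserves at CB +245B
  Liabilities: Checkable deposits +245B
So the change in currency in circulation is -350 billion.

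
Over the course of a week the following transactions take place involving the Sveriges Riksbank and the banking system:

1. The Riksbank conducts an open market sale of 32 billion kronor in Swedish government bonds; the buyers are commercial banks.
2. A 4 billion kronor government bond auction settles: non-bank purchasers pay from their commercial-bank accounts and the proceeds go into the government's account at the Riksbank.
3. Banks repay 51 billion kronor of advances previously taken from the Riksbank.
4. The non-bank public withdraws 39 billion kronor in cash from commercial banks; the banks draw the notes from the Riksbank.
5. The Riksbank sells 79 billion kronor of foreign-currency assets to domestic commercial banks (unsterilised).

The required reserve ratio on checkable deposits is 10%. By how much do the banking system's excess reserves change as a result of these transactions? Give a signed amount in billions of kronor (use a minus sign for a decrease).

OMO sale (to banks) 32 billion kronor: reserves −32B, deposits 0.
Government account inflow 4 billion kronor: reserves −4B, deposits −4B.
Discount-window repayment 51 billion kronor: reserves −51B, deposits 0.
Currency withdrawal 39 billion kronor: reserves −39B, deposits −39B.
FX sale 79 billion kronor: reserves −79B, deposits 0.
Totals: Δreserves = −205B, Δdeposits = −43B.
Δrequired reserves = 10% × −43B = −4.3B.
Δexcess reserves = Δreserves − Δrequired = −205B − (−4.3B) = -200.7 billion.

-200.7 billion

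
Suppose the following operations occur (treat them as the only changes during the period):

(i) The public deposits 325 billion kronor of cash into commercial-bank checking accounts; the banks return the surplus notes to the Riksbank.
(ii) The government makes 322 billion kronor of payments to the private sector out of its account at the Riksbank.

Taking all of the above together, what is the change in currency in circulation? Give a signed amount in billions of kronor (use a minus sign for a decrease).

-325 billion

Riksbank balance sheet:
  Assets:      no change
  Liabilities: Bank reserves +647B, Currency in circulation −325B, Government deposits −322B
Commercial banking system:
  Assets:      Reserves at CB +647B
  Liabilities: Checkable deposits +647B
So the change in currency in circulation is -325 billion.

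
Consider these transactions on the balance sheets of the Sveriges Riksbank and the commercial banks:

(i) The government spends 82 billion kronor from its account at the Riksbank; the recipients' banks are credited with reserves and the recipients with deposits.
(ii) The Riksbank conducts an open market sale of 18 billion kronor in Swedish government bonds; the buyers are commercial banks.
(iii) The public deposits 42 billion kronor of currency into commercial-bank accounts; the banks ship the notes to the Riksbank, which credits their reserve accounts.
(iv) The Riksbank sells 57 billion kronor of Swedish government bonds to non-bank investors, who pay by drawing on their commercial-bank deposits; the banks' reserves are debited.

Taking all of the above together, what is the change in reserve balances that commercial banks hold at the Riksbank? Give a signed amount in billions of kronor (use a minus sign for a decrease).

Government spending 82 billion kronor: government payments flow into bank reserve accounts → +82B.
OMO sale (to banks) 18 billion kronor: the buying banks pay out of their reserve balances → −18B.
Currency deposit 42 billion kronor: returned notes are swapped for reserve credit → +42B.
Asset sale (to non-banks) 57 billion kronor: the non-bank buyers' banks settle from reserves → −57B.
Net: 82 − 18 + 42 − 57 = +49 billion.

+49 billion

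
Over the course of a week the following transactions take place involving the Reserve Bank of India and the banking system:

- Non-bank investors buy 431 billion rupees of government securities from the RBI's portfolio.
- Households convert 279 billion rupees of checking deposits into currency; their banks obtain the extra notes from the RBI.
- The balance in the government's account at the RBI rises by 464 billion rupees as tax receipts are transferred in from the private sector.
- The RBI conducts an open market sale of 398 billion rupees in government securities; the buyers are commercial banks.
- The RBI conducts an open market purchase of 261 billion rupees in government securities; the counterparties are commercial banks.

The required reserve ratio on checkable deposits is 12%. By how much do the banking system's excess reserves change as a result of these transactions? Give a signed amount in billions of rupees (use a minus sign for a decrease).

-1170.12 billion

Asset sale (to non-banks) 431 billion rupees: reserves −431B, deposits −431B.
Currency withdrawal 279 billion rupees: reserves −279B, deposits −279B.
Government account inflow 464 billion rupees: reserves −464B, deposits −464B.
OMO sale (to banks) 398 billion rupees: reserves −398B, deposits 0.
OMO purchase (from banks) 261 billion rupees: reserves +261B, deposits 0.
Totals: Δreserves = −1311B, Δdeposits = −1174B.
Δrequired reserves = 12% × −1174B = −140.88B.
Δexcess reserves = Δreserves − Δrequired = −1311B − (−140.88B) = -1170.12 billion.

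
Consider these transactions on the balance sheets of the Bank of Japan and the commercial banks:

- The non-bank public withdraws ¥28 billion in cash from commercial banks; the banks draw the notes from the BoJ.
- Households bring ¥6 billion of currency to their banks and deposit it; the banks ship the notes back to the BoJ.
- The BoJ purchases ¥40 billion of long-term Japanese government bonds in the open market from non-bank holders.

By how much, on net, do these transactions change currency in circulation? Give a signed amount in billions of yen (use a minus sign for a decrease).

Currency withdrawal ¥28 billion: notes leave the central bank → +¥28B.
Currency deposit ¥6 billion: notes return to the central bank → −¥6B.
Asset purchase (from non-banks) ¥40 billion: no currency enters or leaves circulation → 0.
Net: 28 − 6 + 0 = +¥22 billion.

+¥22 billion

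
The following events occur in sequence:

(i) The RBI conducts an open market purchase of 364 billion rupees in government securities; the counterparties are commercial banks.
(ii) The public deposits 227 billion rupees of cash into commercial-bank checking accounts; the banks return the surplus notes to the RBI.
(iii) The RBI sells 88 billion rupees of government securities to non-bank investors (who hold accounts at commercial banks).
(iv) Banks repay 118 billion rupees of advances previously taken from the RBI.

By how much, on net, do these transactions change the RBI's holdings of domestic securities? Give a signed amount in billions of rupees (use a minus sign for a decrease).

RBI balance sheet:
  Assets:      Securities +276B, Loans to banks −118B
  Liabilities: Bank reserves +385B, Currency in circulation −227B
Commercial banking system:
  Assets:      Reserves at CB +385B, Securities −364B
  Liabilities: Checkable deposits +139B, Borrowings from CB −118B
So the change in the RBI's holdings of domestic securities is +276 billion.

+276 billion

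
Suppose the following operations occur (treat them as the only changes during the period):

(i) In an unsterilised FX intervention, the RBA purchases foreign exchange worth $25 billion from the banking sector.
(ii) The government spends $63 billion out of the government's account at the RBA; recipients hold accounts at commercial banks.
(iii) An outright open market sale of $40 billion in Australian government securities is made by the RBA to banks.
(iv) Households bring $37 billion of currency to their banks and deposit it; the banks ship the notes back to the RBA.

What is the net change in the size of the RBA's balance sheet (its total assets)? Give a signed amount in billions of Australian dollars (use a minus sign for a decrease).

FX purchase $25 billion: an RBA asset is acquired → +$25B.
Government spending $63 billion: only the composition of liabilities changes → 0.
OMO sale (to banks) $40 billion: an RBA asset is shed → −$40B.
Currency deposit $37 billion: only the composition of liabilities changes → 0.
Net: 25 + 0 − 40 + 0 = -$15 billion.

-$15 billion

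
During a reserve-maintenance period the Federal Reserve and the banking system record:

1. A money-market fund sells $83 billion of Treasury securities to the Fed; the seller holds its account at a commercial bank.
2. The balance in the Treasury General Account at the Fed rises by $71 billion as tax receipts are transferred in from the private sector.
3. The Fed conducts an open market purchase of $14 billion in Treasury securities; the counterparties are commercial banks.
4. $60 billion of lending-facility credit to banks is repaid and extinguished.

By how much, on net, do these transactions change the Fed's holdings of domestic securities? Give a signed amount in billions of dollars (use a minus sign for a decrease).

+$97 billion

Fed balance sheet:
  Assets:      Securities +$97B, Loans to banks −$60B
  Liabilities: Bank reserves −$34B, Government deposits +$71B
Commercial banking system:
  Assets:      Reserves at CB −$34B, Securities −$14B
  Liabilities: Checkable deposits +$12B, Borrowings from CB −$60B
So the change in the Fed's holdings of domestic securities is +$97 billion.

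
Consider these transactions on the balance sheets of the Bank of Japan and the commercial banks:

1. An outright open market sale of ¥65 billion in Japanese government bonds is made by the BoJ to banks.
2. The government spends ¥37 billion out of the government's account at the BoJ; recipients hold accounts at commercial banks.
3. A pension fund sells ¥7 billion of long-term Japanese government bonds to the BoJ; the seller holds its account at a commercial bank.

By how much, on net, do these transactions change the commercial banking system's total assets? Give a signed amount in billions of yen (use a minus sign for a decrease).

+¥44 billion

BoJ balance sheet:
  Assets:      Securities −¥58B
  Liabilities: Bank reserves −¥21B, Government deposits −¥37B
Commercial banking system:
  Assets:      Reserves at CB −¥21B, Securities +¥65B
  Liabilities: Checkable deposits +¥44B
Change in total bank assets = +¥44 billion.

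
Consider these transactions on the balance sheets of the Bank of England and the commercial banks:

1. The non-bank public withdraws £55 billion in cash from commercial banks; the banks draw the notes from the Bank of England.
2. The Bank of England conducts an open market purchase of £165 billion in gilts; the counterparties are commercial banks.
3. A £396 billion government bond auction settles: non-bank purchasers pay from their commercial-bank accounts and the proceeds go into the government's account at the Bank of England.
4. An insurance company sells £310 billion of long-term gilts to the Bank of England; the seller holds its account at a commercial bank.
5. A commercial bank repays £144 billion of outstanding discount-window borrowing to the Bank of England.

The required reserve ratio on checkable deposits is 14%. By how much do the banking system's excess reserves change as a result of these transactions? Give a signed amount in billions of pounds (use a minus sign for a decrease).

Currency withdrawal £55 billion: reserves −£55B, deposits −£55B.
OMO purchase (from banks) £165 billion: reserves +£165B, deposits 0.
Government account inflow £396 billion: reserves −£396B, deposits −£396B.
Asset purchase (from non-banks) £310 billion: reserves +£310B, deposits +£310B.
Discount-window repayment £144 billion: reserves −£144B, deposits 0.
Totals: Δreserves = −£120B, Δdeposits = −£141B.
Δrequired reserves = 14% × −£141B = −£19.74B.
Δexcess reserves = Δreserves − Δrequired = −£120B − (−£19.74B) = -£100.26 billion.

-£100.26 billion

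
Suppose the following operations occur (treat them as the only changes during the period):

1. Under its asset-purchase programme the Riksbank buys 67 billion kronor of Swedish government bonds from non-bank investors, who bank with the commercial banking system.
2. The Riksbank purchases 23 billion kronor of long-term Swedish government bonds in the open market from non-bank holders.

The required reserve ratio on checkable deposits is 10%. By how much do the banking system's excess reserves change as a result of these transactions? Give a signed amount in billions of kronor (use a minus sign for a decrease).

Asset purchase (from non-banks) 67 billion kronor: reserves +67B, deposits +67B.
Asset purchase (from non-banks) 23 billion kronor: reserves +23B, deposits +23B.
Totals: Δreserves = +90B, Δdeposits = +90B.
Δrequired reserves = 10% × +90B = +9B.
Δexcess reserves = Δreserves − Δrequired = +90B − (+9B) = +81 billion.

+81 billion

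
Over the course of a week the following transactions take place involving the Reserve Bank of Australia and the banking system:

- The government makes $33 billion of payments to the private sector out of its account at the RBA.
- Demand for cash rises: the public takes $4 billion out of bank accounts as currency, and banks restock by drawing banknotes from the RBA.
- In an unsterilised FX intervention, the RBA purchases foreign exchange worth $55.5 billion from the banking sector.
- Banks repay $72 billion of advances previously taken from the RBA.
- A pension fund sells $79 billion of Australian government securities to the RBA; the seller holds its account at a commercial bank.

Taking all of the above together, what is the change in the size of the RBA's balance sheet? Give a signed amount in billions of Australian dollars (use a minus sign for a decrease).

Government spending $33 billion: only the composition of liabilities changes → 0.
Currency withdrawal $4 billion: only the composition of liabilities changes → 0.
FX purchase $55.5 billion: an RBA asset is acquired → +$55.5B.
Discount-window repayment $72 billion: an RBA asset is shed → −$72B.
Asset purchase (from non-banks) $79 billion: an RBA asset is acquired → +$79B.
Net: 0 + 0 + 55.5 − 72 + 79 = +$62.5 billion.

+$62.5 billion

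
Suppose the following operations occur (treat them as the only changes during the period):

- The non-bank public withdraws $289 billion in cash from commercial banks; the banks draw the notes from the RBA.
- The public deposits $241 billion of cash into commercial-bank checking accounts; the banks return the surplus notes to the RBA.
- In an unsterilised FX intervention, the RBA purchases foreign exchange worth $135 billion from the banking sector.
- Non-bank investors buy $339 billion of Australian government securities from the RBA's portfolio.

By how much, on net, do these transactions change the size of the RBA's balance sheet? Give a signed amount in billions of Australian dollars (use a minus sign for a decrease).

RBA balance sheet:
  Assets:      Securities −$339B, Foreign assets +$135B
  Liabilities: Bank reserves −$252B, Currency in circulation +$48B
Change in total RBA assets = -$204 billion.

-$204 billion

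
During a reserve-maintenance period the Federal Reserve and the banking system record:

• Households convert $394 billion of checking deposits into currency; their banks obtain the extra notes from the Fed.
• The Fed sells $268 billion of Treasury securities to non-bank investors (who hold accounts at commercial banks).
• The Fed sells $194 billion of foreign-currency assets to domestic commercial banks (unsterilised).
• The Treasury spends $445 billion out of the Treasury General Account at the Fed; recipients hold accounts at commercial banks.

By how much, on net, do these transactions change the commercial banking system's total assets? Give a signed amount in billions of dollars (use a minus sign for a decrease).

-$217 billion

Fed balance sheet:
  Assets:      Securities −$268B, Foreign assets −$194B
  Liabilities: Bank reserves −$411B, Currency in circulation +$394B, Government deposits −$445B
Commercial banking system:
  Assets:      Reserves at CB −$411B, Foreign assets +$194B
  Liabilities: Checkable deposits −$217B
Change in total bank assets = -$217 billion.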